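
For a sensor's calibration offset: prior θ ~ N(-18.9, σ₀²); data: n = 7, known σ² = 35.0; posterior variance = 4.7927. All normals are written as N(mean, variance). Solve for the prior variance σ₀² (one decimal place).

For the Normal–Normal model with known σ², precisions add: τ_n = τ₀ + n/σ².
So 1/σ₀² = 1/4.7927 − 7/35.0 = 0.208651 − 0.200000 = 0.008651.
Hence σ₀² = 1/0.008651 ≈ 115.6.

σ₀² = 115.6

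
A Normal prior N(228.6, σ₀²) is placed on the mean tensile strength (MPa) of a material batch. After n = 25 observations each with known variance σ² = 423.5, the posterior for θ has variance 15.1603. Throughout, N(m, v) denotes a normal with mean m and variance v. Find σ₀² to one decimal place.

Posterior precision equals prior precision plus data precision: 1/σ_n² = 1/σ₀² + n/σ².
So 1/σ₀² = 1/15.1603 − 25/423.5 = 0.065962 − 0.059032 = 0.006930.
Hence σ₀² = 1/0.006930 ≈ 144.3.

σ₀² = 144.3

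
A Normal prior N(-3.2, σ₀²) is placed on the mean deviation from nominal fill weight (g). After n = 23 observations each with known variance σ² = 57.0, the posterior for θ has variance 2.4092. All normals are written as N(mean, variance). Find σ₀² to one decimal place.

σ₀² = 86.5

Posterior precision equals prior precision plus data precision: 1/σ_n² = 1/σ₀² + n/σ².
So 1/σ₀² = 1/2.4092 − 23/57.0 = 0.415076 − 0.403509 = 0.011567.
Hence σ₀² = 1/0.011567 ≈ 86.5.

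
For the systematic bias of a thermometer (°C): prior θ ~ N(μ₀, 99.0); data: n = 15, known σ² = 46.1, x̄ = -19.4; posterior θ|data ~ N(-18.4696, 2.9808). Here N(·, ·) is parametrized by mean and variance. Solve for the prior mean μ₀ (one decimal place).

With known observation variance, the Normal–Normal posterior has precision τ_n = τ₀ + n/σ² and mean μ_n = (τ₀μ₀ + (n/σ²)x̄)/τ_n.
Here τ₀ = 1/99.0 = 0.010101 and τ_data = 15/46.1 = 0.325380, so τ_n = 0.335481.
Rearranging for μ₀: μ₀ = (μ_n·τ_n − τ_data·x̄)/τ₀ = (-18.4696·0.335481 − 0.325380·-19.4) / 0.010101 = 0.116172/0.010101 ≈ 11.5.

μ₀ = 11.5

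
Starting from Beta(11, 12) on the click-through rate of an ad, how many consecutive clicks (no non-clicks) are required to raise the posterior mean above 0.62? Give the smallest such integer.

k = 9

After k clicks and 0 non-clicks the posterior is Beta(11+k, 12), with mean (11+k)/(11+12+k).
Set (11+k)/(23+k) > 0.62 and solve: k > (0.62·23 − 11)/(1 − 0.62) = 8.579.
The smallest integer exceeding 8.579 is 9, and checking k=9: (20)/(32) = 0.6250 > 0.62.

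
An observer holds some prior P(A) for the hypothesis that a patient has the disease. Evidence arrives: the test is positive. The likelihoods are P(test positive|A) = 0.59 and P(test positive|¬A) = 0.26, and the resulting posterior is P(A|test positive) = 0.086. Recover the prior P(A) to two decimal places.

P(A) = 0.04

Bayes' rule in odds form gives O(A|E) = O(A)·[P(E|A)/P(E|¬A)], hence O(A) = O(A|E)/LR.
Posterior odds = 0.086/(1−0.086) = 0.0941. LR = 0.59/0.26 = 2.2692.
Prior odds = 0.0941/2.2692 = 0.0415, so P(A) = 0.0415/(1+0.0415) ≈ 0.04.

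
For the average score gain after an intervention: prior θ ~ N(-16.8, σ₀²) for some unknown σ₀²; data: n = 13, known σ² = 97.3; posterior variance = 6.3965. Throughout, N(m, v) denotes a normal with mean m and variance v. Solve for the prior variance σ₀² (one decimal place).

Posterior precision equals prior precision plus data precision: 1/σ_n² = 1/σ₀² + n/σ².
So 1/σ₀² = 1/6.3965 − 13/97.3 = 0.156335 − 0.133607 = 0.022728.
Hence σ₀² = 1/0.022728 ≈ 44.0.

σ₀² = 44.0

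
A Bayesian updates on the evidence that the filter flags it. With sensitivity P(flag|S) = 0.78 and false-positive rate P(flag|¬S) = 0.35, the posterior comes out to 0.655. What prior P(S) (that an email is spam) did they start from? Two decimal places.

P(S) = 0.46

In odds form, posterior odds = prior odds × likelihood ratio, so prior odds = posterior odds ÷ LR.
Posterior odds = 0.655/(1−0.655) = 1.8986. LR = 0.78/0.35 = 2.2286.
Prior odds = 1.8986/2.2286 = 0.8519, so P(S) = 0.8519/(1+0.8519) ≈ 0.46.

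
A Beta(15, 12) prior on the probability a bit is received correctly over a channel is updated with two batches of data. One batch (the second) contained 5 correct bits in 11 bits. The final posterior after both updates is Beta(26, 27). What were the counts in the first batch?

6 correct bits and 9 errors

Sequential conjugate updates are equivalent to a single update on the pooled data, so total successes = posterior α − prior α and total failures = posterior β − prior β.
Total across both batches: 26−15=11 correct bits, 27−12=15 errors.
Subtract the second batch: 11−5=6 correct bits and 15−6=9 errors.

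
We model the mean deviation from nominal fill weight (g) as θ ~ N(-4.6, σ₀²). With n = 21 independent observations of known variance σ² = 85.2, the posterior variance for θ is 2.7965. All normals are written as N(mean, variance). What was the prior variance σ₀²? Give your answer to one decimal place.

σ₀² = 9.0

For the Normal–Normal model with known σ², precisions add: τ_n = τ₀ + n/σ².
So 1/σ₀² = 1/2.7965 − 21/85.2 = 0.357590 − 0.246479 = 0.111111.
Hence σ₀² = 1/0.111111 ≈ 9.0.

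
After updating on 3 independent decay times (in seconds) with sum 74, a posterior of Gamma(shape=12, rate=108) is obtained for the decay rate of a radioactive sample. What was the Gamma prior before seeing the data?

Gamma(shape=9, rate=34)

For an exponential likelihood with a Gamma(α, β) prior on the rate, n observations with total T give posterior Gamma(α+n, β+T).
So α = 12 − 3 = 9 and β = 108 − 74 = 34.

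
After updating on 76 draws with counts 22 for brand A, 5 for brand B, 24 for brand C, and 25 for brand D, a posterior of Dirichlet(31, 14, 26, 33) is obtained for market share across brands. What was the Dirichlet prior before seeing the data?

Dirichlet(9, 9, 2, 8)

For a Dirichlet(α) prior with multinomial counts c, the posterior is Dirichlet(α + c) componentwise.
Subtract each count from the matching posterior parameter: 31−22=9, 14−5=9, 26−24=2, 33−25=8.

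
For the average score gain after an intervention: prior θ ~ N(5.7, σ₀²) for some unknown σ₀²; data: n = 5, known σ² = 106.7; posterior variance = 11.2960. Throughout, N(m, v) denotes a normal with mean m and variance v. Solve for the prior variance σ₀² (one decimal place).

σ₀² = 24.0

For the Normal–Normal model with known σ², precisions add: τ_n = τ₀ + n/σ².
So 1/σ₀² = 1/11.2960 − 5/106.7 = 0.088527 − 0.046860 = 0.041667.
Hence σ₀² = 1/0.041667 ≈ 24.0.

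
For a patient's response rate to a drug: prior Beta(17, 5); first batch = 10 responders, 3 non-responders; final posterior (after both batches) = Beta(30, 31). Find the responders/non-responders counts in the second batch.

Because Beta–binomial updating is additive in the counts, the combined data contributed (α_post−α_prior, β_post−β_prior) successes and failures.
Total across both batches: 30−17=13 responders, 31−5=26 non-responders.
Subtract the first batch: 13−10=3 responders and 26−3=23 non-responders.

3 responders and 23 non-responders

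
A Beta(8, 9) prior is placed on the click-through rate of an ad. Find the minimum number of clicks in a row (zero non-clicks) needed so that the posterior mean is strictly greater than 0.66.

After k clicks and 0 non-clicks the posterior is Beta(8+k, 9), with mean (8+k)/(8+9+k).
Set (8+k)/(17+k) > 0.66 and solve: k > (0.66·17 − 8)/(1 − 0.66) = 9.471.
The smallest integer exceeding 9.471 is 10.

k = 10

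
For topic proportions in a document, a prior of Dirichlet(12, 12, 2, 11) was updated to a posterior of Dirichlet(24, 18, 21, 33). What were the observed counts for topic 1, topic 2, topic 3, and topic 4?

For a Dirichlet(α) prior with multinomial counts c, the posterior is Dirichlet(α + c) componentwise.
Counts are posterior − prior componentwise: 24−12=12, 18−12=6, 21−2=19, 33−11=22.

counts (12, 6, 19, 22)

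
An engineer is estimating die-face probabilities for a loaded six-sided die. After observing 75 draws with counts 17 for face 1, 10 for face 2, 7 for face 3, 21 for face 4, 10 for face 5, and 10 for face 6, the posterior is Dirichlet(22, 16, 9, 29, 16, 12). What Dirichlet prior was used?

Dirichlet(5, 6, 2, 8, 6, 2)

For a Dirichlet(α) prior with multinomial counts c, the posterior is Dirichlet(α + c) componentwise.
Subtract each count from the matching posterior parameter: 22−17=5, 16−10=6, 9−7=2, 29−21=8, 16−10=6, 12−10=2.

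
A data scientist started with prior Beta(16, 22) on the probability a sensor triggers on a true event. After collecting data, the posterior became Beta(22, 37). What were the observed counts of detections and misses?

A Beta(α, β) prior with s successes and f failures in binomial data gives a Beta(α+s, β+f) posterior.
So s = 22 − 16 = 6 and f = 37 − 22 = 15.

6 detections and 15 misses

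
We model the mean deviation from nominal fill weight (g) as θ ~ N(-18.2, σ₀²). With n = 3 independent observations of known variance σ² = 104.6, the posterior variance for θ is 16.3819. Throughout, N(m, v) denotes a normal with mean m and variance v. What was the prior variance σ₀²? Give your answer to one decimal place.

σ₀² = 30.9

Posterior precision equals prior precision plus data precision: 1/σ_n² = 1/σ₀² + n/σ².
So 1/σ₀² = 1/16.3819 − 3/104.6 = 0.061043 − 0.028681 = 0.032362.
Hence σ₀² = 1/0.032362 ≈ 30.9.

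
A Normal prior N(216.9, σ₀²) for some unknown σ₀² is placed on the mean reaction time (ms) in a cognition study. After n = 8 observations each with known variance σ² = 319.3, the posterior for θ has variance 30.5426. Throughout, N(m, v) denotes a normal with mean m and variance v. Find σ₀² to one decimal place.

σ₀² = 130.1

For the Normal–Normal model with known σ², precisions add: τ_n = τ₀ + n/σ².
So 1/σ₀² = 1/30.5426 − 8/319.3 = 0.032741 − 0.025055 = 0.007686.
Hence σ₀² = 1/0.007686 ≈ 130.1.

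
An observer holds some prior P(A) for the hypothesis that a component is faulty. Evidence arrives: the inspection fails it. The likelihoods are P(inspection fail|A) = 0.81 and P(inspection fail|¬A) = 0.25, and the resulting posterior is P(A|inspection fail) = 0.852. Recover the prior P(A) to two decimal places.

Bayes' rule in odds form gives O(A|E) = O(A)·[P(E|A)/P(E|¬A)], hence O(A) = O(A|E)/LR.
Posterior odds = 0.852/(1−0.852) = 5.7568. LR = 0.81/0.25 = 3.2400.
Prior odds = 5.7568/3.2400 = 1.7768, so P(A) = 1.7768/(1+1.7768) ≈ 0.64.

P(A) = 0.64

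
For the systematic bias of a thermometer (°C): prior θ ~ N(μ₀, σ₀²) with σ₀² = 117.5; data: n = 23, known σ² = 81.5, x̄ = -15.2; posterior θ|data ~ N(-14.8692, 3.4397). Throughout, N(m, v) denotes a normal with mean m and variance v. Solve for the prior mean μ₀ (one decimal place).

With known observation variance, the Normal–Normal posterior has precision τ_n = τ₀ + n/σ² and mean μ_n = (τ₀μ₀ + (n/σ²)x̄)/τ_n.
Here τ₀ = 1/117.5 = 0.008511 and τ_data = 23/81.5 = 0.282209, so τ_n = 0.290720.
Rearranging for μ₀: μ₀ = (μ_n·τ_n − τ_data·x̄)/τ₀ = (-14.8692·0.290720 − 0.282209·-15.2) / 0.008511 = -0.033197/0.008511 ≈ -3.9.

μ₀ = -3.9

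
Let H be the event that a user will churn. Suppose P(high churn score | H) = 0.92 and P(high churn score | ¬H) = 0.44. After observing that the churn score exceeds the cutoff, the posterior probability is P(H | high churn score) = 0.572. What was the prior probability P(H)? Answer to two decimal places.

Bayes' rule in odds form gives O(H|E) = O(H)·[P(E|H)/P(E|¬H)], hence O(H) = O(H|E)/LR.
Posterior odds = 0.572/(1−0.572) = 1.3364. LR = 0.92/0.44 = 2.0909.
Prior odds = 1.3364/2.0909 = 0.6392, so P(H) = 0.6392/(1+0.6392) ≈ 0.39.

P(H) = 0.39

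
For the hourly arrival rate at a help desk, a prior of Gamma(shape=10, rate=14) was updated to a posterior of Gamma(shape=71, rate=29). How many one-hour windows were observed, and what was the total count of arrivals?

n = 15 one-hour windows with total 61 arrivals

A Gamma(α, β) prior (rate parametrization) on a Poisson rate with n observations summing to S gives posterior Gamma(α+S, β+n).
Matching: Σxᵢ = 71 − 10 = 61 and n = 29 − 14 = 15.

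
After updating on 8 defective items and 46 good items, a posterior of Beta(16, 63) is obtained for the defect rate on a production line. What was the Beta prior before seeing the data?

Beta is conjugate to the binomial likelihood: posterior = Beta(a+s, b+f).
So a = 16 − 8 = 8 and b = 63 − 46 = 17.

Beta(8, 17)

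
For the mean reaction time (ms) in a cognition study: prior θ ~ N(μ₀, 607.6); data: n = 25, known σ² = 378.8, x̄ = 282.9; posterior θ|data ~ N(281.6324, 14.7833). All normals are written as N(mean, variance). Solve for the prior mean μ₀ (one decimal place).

With known observation variance, the Normal–Normal posterior has precision τ_n = τ₀ + n/σ² and mean μ_n = (τ₀μ₀ + (n/σ²)x̄)/τ_n.
Here τ₀ = 1/607.6 = 0.001646 and τ_data = 25/378.8 = 0.065998, so τ_n = 0.067644.
Rearranging for μ₀: μ₀ = (μ_n·τ_n − τ_data·x̄)/τ₀ = (281.6324·0.067644 − 0.065998·282.9) / 0.001646 = 0.379908/0.001646 ≈ 230.8.

μ₀ = 230.8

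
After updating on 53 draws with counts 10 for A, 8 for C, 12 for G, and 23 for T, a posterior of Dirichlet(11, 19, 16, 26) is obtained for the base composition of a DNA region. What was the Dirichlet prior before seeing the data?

For a Dirichlet(α) prior with multinomial counts c, the posterior is Dirichlet(α + c) componentwise.
Subtract each count from the matching posterior parameter: 11−10=1, 19−8=11, 16−12=4, 26−23=3.

Dirichlet(1, 11, 4, 3)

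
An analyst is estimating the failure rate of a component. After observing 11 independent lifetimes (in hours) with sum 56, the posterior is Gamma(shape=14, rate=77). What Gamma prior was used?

Gamma(shape=3, rate=21)

For an exponential likelihood with a Gamma(α, β) prior on the rate, n observations with total T give posterior Gamma(α+n, β+T).
So α = 14 − 11 = 3 and β = 77 − 56 = 21.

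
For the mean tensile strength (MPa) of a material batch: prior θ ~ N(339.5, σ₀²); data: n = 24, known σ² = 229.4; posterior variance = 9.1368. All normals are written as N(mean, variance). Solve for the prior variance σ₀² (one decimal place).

For the Normal–Normal model with known σ², precisions add: τ_n = τ₀ + n/σ².
So 1/σ₀² = 1/9.1368 − 24/229.4 = 0.109448 − 0.104621 = 0.004827.
Hence σ₀² = 1/0.004827 ≈ 207.2.

σ₀² = 207.2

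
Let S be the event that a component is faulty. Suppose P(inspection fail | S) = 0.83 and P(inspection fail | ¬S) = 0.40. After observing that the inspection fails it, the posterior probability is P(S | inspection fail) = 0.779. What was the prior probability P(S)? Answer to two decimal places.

P(S) = 0.63

Bayes' rule in odds form gives O(S|E) = O(S)·[P(E|S)/P(E|¬S)], hence O(S) = O(S|E)/LR.
Posterior odds = 0.779/(1−0.779) = 3.5249. LR = 0.83/0.40 = 2.0750.
Prior odds = 3.5249/2.0750 = 1.6987, so P(S) = 1.6987/(1+1.6987) ≈ 0.63.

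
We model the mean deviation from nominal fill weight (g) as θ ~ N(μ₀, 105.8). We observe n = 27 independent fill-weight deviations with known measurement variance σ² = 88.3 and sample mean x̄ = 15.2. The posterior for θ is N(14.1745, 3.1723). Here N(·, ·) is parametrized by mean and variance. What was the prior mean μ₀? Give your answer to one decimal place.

μ₀ = -19.0

With known observation variance, the Normal–Normal posterior has precision τ_n = τ₀ + n/σ² and mean μ_n = (τ₀μ₀ + (n/σ²)x̄)/τ_n.
Here τ₀ = 1/105.8 = 0.009452 and τ_data = 27/88.3 = 0.305776, so τ_n = 0.315228.
Rearranging for μ₀: μ₀ = (μ_n·τ_n − τ_data·x̄)/τ₀ = (14.1745·0.315228 − 0.305776·15.2) / 0.009452 = -0.179596/0.009452 ≈ -19.0.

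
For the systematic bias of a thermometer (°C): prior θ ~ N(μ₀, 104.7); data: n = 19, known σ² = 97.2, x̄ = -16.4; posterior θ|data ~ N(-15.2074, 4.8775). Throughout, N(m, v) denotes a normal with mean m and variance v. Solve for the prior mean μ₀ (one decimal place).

μ₀ = 9.2

With known observation variance, the Normal–Normal posterior has precision τ_n = τ₀ + n/σ² and mean μ_n = (τ₀μ₀ + (n/σ²)x̄)/τ_n.
Here τ₀ = 1/104.7 = 0.009551 and τ_data = 19/97.2 = 0.195473, so τ_n = 0.205024.
Rearranging for μ₀: μ₀ = (μ_n·τ_n − τ_data·x̄)/τ₀ = (-15.2074·0.205024 − 0.195473·-16.4) / 0.009551 = 0.087875/0.009551 ≈ 9.2.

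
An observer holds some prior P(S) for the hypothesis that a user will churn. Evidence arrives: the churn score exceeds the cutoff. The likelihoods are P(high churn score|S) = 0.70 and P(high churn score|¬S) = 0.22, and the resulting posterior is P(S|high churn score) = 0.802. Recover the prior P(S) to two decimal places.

P(S) = 0.56

Bayes' rule in odds form gives O(S|E) = O(S)·[P(E|S)/P(E|¬S)], hence O(S) = O(S|E)/LR.
Posterior odds = 0.802/(1−0.802) = 4.0505. LR = 0.70/0.22 = 3.1818.
Prior odds = 4.0505/3.1818 = 1.2730, so P(S) = 1.2730/(1+1.2730) ≈ 0.56.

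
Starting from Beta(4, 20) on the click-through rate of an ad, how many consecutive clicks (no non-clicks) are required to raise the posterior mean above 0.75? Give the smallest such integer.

k = 57

After k clicks and 0 non-clicks the posterior is Beta(4+k, 20), with mean (4+k)/(4+20+k).
Set (4+k)/(24+k) > 0.75 and solve: k > (0.75·24 − 4)/(1 − 0.75) = 56.000.
The smallest integer exceeding 56.000 is 57.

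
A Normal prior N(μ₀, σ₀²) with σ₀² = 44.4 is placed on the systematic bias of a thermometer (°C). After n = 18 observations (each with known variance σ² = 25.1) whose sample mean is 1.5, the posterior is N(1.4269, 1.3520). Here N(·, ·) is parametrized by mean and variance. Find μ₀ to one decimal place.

With known observation variance, the Normal–Normal posterior has precision τ_n = τ₀ + n/σ² and mean μ_n = (τ₀μ₀ + (n/σ²)x̄)/τ_n.
Here τ₀ = 1/44.4 = 0.022523 and τ_data = 18/25.1 = 0.717131, so τ_n = 0.739654.
Rearranging for μ₀: μ₀ = (μ_n·τ_n − τ_data·x̄)/τ₀ = (1.4269·0.739654 − 0.717131·1.5) / 0.022523 = -0.020284/0.022523 ≈ -0.9.

μ₀ = -0.9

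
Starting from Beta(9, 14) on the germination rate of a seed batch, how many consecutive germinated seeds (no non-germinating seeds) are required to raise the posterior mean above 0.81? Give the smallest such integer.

k = 51

After k germinated seeds and 0 non-germinating seeds the posterior is Beta(9+k, 14), with mean (9+k)/(9+14+k).
Set (9+k)/(23+k) > 0.81 and solve: k > (0.81·23 − 9)/(1 − 0.81) = 50.684.
The smallest integer exceeding 50.684 is 51, and checking k=51: (60)/(74) = 0.8108 > 0.81.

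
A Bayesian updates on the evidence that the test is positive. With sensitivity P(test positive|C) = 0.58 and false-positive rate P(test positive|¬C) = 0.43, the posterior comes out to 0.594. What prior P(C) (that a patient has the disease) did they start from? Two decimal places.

P(C) = 0.52

Bayes' rule in odds form gives O(C|E) = O(C)·[P(E|C)/P(E|¬C)], hence O(C) = O(C|E)/LR.
Posterior odds = 0.594/(1−0.594) = 1.4631. LR = 0.58/0.43 = 1.3488.
Prior odds = 1.4631/1.3488 = 1.0847, so P(C) = 1.0847/(1+1.0847) ≈ 0.52.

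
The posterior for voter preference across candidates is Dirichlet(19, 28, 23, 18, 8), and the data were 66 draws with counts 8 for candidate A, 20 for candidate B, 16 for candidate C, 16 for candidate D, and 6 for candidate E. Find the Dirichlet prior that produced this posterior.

Dirichlet(11, 8, 7, 2, 2)

For a Dirichlet(α) prior with multinomial counts c, the posterior is Dirichlet(α + c) componentwise.
Subtract each count from the matching posterior parameter: 19−8=11, 28−20=8, 23−16=7, 18−16=2, 8−6=2.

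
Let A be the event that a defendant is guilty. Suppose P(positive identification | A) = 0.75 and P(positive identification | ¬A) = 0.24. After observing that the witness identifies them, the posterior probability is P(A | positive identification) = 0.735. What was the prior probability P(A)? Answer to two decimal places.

In odds form, posterior odds = prior odds × likelihood ratio, so prior odds = posterior odds ÷ LR.
Posterior odds = 0.735/(1−0.735) = 2.7736. LR = 0.75/0.24 = 3.1250.
Prior odds = 2.7736/3.1250 = 0.8876, so P(A) = 0.8876/(1+0.8876) ≈ 0.47.

P(A) = 0.47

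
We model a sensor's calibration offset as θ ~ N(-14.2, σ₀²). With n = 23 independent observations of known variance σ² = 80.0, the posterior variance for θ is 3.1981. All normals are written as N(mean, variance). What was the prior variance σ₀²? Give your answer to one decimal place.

For the Normal–Normal model with known σ², precisions add: τ_n = τ₀ + n/σ².
So 1/σ₀² = 1/3.1981 − 23/80.0 = 0.312686 − 0.287500 = 0.025186.
Hence σ₀² = 1/0.025186 ≈ 39.7.

σ₀² = 39.7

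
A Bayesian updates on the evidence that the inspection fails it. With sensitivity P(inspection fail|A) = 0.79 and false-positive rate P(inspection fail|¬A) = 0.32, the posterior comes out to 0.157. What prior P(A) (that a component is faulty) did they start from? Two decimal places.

Bayes' rule in odds form gives O(A|E) = O(A)·[P(E|A)/P(E|¬A)], hence O(A) = O(A|E)/LR.
Posterior odds = 0.157/(1−0.157) = 0.1862. LR = 0.79/0.32 = 2.4688.
Prior odds = 0.1862/2.4688 = 0.0754, so P(A) = 0.0754/(1+0.0754) ≈ 0.07.

P(A) = 0.07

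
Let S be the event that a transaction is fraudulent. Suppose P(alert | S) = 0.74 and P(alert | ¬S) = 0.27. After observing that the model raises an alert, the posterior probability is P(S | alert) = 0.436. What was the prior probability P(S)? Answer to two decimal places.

Bayes' rule in odds form gives O(S|E) = O(S)·[P(E|S)/P(E|¬S)], hence O(S) = O(S|E)/LR.
Posterior odds = 0.436/(1−0.436) = 0.7730. LR = 0.74/0.27 = 2.7407.
Prior odds = 0.7730/2.7407 = 0.2820, so P(S) = 0.2820/(1+0.2820) ≈ 0.22.

P(S) = 0.22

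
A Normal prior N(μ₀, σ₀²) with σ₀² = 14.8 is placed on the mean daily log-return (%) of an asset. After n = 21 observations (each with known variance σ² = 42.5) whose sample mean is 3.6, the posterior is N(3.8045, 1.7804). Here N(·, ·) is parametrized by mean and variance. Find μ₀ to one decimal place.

With known observation variance, the Normal–Normal posterior has precision τ_n = τ₀ + n/σ² and mean μ_n = (τ₀μ₀ + (n/σ²)x̄)/τ_n.
Here τ₀ = 1/14.8 = 0.067568 and τ_data = 21/42.5 = 0.494118, so τ_n = 0.561686.
Rearranging for μ₀: μ₀ = (μ_n·τ_n − τ_data·x̄)/τ₀ = (3.8045·0.561686 − 0.494118·3.6) / 0.067568 = 0.358110/0.067568 ≈ 5.3.

μ₀ = 5.3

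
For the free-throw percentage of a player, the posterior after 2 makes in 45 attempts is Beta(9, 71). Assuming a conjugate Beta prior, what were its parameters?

Under Beta–binomial conjugacy the posterior parameters are (a+s, b+f).
Subtract the data counts: 9−2=7, 71−43=28.

Beta(7, 28)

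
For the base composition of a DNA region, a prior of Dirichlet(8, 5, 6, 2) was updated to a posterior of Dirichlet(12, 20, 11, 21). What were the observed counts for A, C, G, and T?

counts (4, 15, 5, 19)

For a Dirichlet(α) prior with multinomial counts c, the posterior is Dirichlet(α + c) componentwise.
Counts are posterior − prior componentwise: 12−8=4, 20−5=15, 11−6=5, 21−2=19.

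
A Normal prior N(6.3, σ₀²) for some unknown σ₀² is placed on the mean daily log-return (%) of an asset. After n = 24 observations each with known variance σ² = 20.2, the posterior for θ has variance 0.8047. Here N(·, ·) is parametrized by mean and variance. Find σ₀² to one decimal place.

Posterior precision equals prior precision plus data precision: 1/σ_n² = 1/σ₀² + n/σ².
So 1/σ₀² = 1/0.8047 − 24/20.2 = 1.242699 − 1.188119 = 0.054580.
Hence σ₀² = 1/0.054580 ≈ 18.3.

σ₀² = 18.3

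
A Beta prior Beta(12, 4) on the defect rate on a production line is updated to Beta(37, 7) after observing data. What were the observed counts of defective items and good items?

25 defective items and 3 good items

Beta is conjugate to the binomial likelihood: posterior = Beta(α+s, β+f).
Match parameters: s=37−12=25, f=7−4=3.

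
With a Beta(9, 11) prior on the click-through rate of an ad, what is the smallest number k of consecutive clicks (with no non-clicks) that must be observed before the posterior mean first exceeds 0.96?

k = 256

After k clicks and 0 non-clicks the posterior is Beta(9+k, 11), with mean (9+k)/(9+11+k).
Set (9+k)/(20+k) > 0.96 and solve: k > (0.96·20 − 9)/(1 − 0.96) = 255.000.
The smallest integer exceeding 255.000 is 256.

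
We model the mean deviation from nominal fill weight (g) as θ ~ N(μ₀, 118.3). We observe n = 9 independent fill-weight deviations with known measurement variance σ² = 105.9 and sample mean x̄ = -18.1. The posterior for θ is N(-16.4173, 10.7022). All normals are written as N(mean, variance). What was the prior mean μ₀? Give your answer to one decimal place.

μ₀ = 0.5

The posterior mean is a precision-weighted average: μ_n = (τ₀μ₀ + τ_data·x̄)/(τ₀+τ_data), with τ₀=1/σ₀² and τ_data=n/σ².
Here τ₀ = 1/118.3 = 0.008453 and τ_data = 9/105.9 = 0.084986, so τ_n = 0.093439.
Rearranging for μ₀: μ₀ = (μ_n·τ_n − τ_data·x̄)/τ₀ = (-16.4173·0.093439 − 0.084986·-18.1) / 0.008453 = 0.004231/0.008453 ≈ 0.5.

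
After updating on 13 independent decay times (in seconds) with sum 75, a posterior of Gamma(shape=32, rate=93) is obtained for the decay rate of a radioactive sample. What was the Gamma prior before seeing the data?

For an exponential likelihood with a Gamma(α, β) prior on the rate, n observations with total T give posterior Gamma(α+n, β+T).
So α = 32 − 13 = 19 and β = 93 − 75 = 18.

Gamma(shape=19, rate=18)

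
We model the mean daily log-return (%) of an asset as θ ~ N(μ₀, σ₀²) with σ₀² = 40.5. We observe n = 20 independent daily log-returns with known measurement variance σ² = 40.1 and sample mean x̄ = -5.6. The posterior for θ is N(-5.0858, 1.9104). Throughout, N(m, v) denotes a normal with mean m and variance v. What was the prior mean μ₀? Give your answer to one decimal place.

With known observation variance, the Normal–Normal posterior has precision τ_n = τ₀ + n/σ² and mean μ_n = (τ₀μ₀ + (n/σ²)x̄)/τ_n.
Here τ₀ = 1/40.5 = 0.024691 and τ_data = 20/40.1 = 0.498753, so τ_n = 0.523444.
Rearranging for μ₀: μ₀ = (μ_n·τ_n − τ_data·x̄)/τ₀ = (-5.0858·0.523444 − 0.498753·-5.6) / 0.024691 = 0.130885/0.024691 ≈ 5.3.

μ₀ = 5.3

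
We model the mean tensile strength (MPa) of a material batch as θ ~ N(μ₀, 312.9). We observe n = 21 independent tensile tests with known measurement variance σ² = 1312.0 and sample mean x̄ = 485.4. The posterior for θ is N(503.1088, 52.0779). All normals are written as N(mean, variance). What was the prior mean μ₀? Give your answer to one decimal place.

With known observation variance, the Normal–Normal posterior has precision τ_n = τ₀ + n/σ² and mean μ_n = (τ₀μ₀ + (n/σ²)x̄)/τ_n.
Here τ₀ = 1/312.9 = 0.003196 and τ_data = 21/1312.0 = 0.016006, so τ_n = 0.019202.
Rearranging for μ₀: μ₀ = (μ_n·τ_n − τ_data·x̄)/τ₀ = (503.1088·0.019202 − 0.016006·485.4) / 0.003196 = 1.891383/0.003196 ≈ 591.8.

μ₀ = 591.8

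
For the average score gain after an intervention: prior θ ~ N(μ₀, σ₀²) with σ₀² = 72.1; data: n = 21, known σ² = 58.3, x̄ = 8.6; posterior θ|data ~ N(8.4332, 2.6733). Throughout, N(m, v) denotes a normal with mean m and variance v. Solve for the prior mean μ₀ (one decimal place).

With known observation variance, the Normal–Normal posterior has precision τ_n = τ₀ + n/σ² and mean μ_n = (τ₀μ₀ + (n/σ²)x̄)/τ_n.
Here τ₀ = 1/72.1 = 0.013870 and τ_data = 21/58.3 = 0.360206, so τ_n = 0.374076.
Rearranging for μ₀: μ₀ = (μ_n·τ_n − τ_data·x̄)/τ₀ = (8.4332·0.374076 − 0.360206·8.6) / 0.013870 = 0.056886/0.013870 ≈ 4.1.

μ₀ = 4.1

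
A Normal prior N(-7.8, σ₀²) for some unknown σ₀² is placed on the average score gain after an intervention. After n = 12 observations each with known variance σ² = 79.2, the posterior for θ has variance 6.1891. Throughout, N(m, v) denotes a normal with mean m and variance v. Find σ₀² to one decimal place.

σ₀² = 99.4

For the Normal–Normal model with known σ², precisions add: τ_n = τ₀ + n/σ².
So 1/σ₀² = 1/6.1891 − 12/79.2 = 0.161574 − 0.151515 = 0.010059.
Hence σ₀² = 1/0.010059 ≈ 99.4.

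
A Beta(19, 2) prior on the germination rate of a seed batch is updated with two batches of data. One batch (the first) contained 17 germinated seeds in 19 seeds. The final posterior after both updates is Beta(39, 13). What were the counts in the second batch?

3 germinated seeds and 9 non-germinating seeds

Sequential conjugate updates are equivalent to a single update on the pooled data, so total successes = posterior α − prior α and total failures = posterior β − prior β.
Total across both batches: 39−19=20 germinated seeds, 13−2=11 non-germinating seeds.
Subtract the first batch: 20−17=3 germinated seeds and 11−2=9 non-germinating seeds.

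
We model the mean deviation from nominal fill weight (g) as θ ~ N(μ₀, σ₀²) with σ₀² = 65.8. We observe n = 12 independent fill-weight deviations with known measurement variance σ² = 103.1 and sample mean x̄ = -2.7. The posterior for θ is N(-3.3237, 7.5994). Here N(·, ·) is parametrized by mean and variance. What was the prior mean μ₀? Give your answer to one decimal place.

The posterior mean is a precision-weighted average: μ_n = (τ₀μ₀ + τ_data·x̄)/(τ₀+τ_data), with τ₀=1/σ₀² and τ_data=n/σ².
Here τ₀ = 1/65.8 = 0.015198 and τ_data = 12/103.1 = 0.116392, so τ_n = 0.131590.
Rearranging for μ₀: μ₀ = (μ_n·τ_n − τ_data·x̄)/τ₀ = (-3.3237·0.131590 − 0.116392·-2.7) / 0.015198 = -0.123107/0.015198 ≈ -8.1.

μ₀ = -8.1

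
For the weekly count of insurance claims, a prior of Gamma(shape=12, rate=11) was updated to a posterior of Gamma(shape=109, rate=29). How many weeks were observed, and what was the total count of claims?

A Gamma(α, β) prior (rate parametrization) on a Poisson rate with n observations summing to S gives posterior Gamma(α+S, β+n).
Matching: Σxᵢ = 109 − 12 = 97 and n = 29 − 11 = 18.

n = 18 weeks with total 97 claims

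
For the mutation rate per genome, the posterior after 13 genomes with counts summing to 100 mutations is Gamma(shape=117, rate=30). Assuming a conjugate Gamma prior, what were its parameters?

Gamma–Poisson conjugacy: posterior shape = α + Σxᵢ, posterior rate = β + n.
So α = 117 − 100 = 17 and β = 30 − 13 = 17.

Gamma(shape=17, rate=17)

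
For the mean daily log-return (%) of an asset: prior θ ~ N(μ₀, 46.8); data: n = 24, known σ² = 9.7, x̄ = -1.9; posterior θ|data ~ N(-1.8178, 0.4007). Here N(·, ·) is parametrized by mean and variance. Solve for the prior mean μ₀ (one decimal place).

With known observation variance, the Normal–Normal posterior has precision τ_n = τ₀ + n/σ² and mean μ_n = (τ₀μ₀ + (n/σ²)x̄)/τ_n.
Here τ₀ = 1/46.8 = 0.021368 and τ_data = 24/9.7 = 2.474227, so τ_n = 2.495595.
Rearranging for μ₀: μ₀ = (μ_n·τ_n − τ_data·x̄)/τ₀ = (-1.8178·2.495595 − 2.474227·-1.9) / 0.021368 = 0.164539/0.021368 ≈ 7.7.

μ₀ = 7.7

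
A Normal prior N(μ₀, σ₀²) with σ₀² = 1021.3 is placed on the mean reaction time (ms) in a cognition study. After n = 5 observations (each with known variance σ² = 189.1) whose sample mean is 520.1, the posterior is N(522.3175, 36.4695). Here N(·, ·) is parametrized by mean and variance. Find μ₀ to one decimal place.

μ₀ = 582.2

The posterior mean is a precision-weighted average: μ_n = (τ₀μ₀ + τ_data·x̄)/(τ₀+τ_data), with τ₀=1/σ₀² and τ_data=n/σ².
Here τ₀ = 1/1021.3 = 0.000979 and τ_data = 5/189.1 = 0.026441, so τ_n = 0.027420.
Rearranging for μ₀: μ₀ = (μ_n·τ_n − τ_data·x̄)/τ₀ = (522.3175·0.027420 − 0.026441·520.1) / 0.000979 = 0.569982/0.000979 ≈ 582.2.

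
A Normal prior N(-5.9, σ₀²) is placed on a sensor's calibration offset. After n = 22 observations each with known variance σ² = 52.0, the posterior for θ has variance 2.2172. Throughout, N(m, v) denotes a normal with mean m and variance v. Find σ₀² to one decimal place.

For the Normal–Normal model with known σ², precisions add: τ_n = τ₀ + n/σ².
So 1/σ₀² = 1/2.2172 − 22/52.0 = 0.451019 − 0.423077 = 0.027942.
Hence σ₀² = 1/0.027942 ≈ 35.8.

σ₀² = 35.8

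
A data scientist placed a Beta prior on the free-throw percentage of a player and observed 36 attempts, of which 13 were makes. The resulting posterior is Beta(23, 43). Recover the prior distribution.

Under Beta–binomial conjugacy the posterior parameters are (α+s, β+f).
Subtract the data counts: 23−13=10, 43−23=20.

Beta(10, 20)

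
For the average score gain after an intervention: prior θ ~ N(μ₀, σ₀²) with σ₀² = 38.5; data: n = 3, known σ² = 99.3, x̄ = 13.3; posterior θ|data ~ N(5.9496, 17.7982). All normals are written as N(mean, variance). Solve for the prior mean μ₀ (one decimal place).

With known observation variance, the Normal–Normal posterior has precision τ_n = τ₀ + n/σ² and mean μ_n = (τ₀μ₀ + (n/σ²)x̄)/τ_n.
Here τ₀ = 1/38.5 = 0.025974 and τ_data = 3/99.3 = 0.030211, so τ_n = 0.056185.
Rearranging for μ₀: μ₀ = (μ_n·τ_n − τ_data·x̄)/τ₀ = (5.9496·0.056185 − 0.030211·13.3) / 0.025974 = -0.067528/0.025974 ≈ -2.6.

μ₀ = -2.6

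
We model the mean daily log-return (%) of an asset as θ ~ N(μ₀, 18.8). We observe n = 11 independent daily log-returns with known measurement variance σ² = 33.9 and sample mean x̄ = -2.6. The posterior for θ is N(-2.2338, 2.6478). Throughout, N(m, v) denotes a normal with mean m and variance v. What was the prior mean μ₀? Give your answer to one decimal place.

The posterior mean is a precision-weighted average: μ_n = (τ₀μ₀ + τ_data·x̄)/(τ₀+τ_data), with τ₀=1/σ₀² and τ_data=n/σ².
Here τ₀ = 1/18.8 = 0.053191 and τ_data = 11/33.9 = 0.324484, so τ_n = 0.377675.
Rearranging for μ₀: μ₀ = (μ_n·τ_n − τ_data·x̄)/τ₀ = (-2.2338·0.377675 − 0.324484·-2.6) / 0.053191 = 0.000008/0.053191 ≈ 0.0.

μ₀ = 0.0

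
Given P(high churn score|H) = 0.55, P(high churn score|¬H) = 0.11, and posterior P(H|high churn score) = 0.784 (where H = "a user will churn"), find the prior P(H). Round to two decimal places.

In odds form, posterior odds = prior odds × likelihood ratio, so prior odds = posterior odds ÷ LR.
Posterior odds = 0.784/(1−0.784) = 3.6296. LR = 0.55/0.11 = 5.0000.
Prior odds = 3.6296/5.0000 = 0.7259, so P(H) = 0.7259/(1+0.7259) ≈ 0.42.

P(H) = 0.42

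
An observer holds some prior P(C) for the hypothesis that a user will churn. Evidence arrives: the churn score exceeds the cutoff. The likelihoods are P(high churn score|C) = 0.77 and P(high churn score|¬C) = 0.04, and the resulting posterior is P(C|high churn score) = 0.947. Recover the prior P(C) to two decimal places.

Bayes' rule in odds form gives O(C|E) = O(C)·[P(E|C)/P(E|¬C)], hence O(C) = O(C|E)/LR.
Posterior odds = 0.947/(1−0.947) = 17.8679. LR = 0.77/0.04 = 19.2500.
Prior odds = 17.8679/19.2500 = 0.9282, so P(C) = 0.9282/(1+0.9282) ≈ 0.48.

P(C) = 0.48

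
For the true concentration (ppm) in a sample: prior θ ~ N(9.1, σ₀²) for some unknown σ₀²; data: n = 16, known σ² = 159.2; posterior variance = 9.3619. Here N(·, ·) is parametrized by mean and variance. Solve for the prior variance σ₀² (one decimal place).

For the Normal–Normal model with known σ², precisions add: τ_n = τ₀ + n/σ².
So 1/σ₀² = 1/9.3619 − 16/159.2 = 0.106816 − 0.100503 = 0.006313.
Hence σ₀² = 1/0.006313 ≈ 158.4.

σ₀² = 158.4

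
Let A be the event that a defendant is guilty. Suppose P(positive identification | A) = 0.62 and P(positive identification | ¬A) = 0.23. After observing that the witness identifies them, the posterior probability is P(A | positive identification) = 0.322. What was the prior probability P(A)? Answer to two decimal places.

Bayes' rule in odds form gives O(A|E) = O(A)·[P(E|A)/P(E|¬A)], hence O(A) = O(A|E)/LR.
Posterior odds = 0.322/(1−0.322) = 0.4749. LR = 0.62/0.23 = 2.6957.
Prior odds = 0.4749/2.6957 = 0.1762, so P(A) = 0.1762/(1+0.1762) ≈ 0.15.

P(A) = 0.15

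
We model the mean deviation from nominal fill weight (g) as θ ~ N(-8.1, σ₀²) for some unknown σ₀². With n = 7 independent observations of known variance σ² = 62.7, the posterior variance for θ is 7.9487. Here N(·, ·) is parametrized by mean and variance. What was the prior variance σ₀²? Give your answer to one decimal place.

For the Normal–Normal model with known σ², precisions add: τ_n = τ₀ + n/σ².
So 1/σ₀² = 1/7.9487 − 7/62.7 = 0.125807 − 0.111643 = 0.014164.
Hence σ₀² = 1/0.014164 ≈ 70.6.

σ₀² = 70.6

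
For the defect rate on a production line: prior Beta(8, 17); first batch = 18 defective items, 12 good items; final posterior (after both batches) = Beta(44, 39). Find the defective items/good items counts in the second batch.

Because Beta–binomial updating is additive in the counts, the combined data contributed (α_post−α_prior, β_post−β_prior) successes and failures.
Total across both batches: 44−8=36 defective items, 39−17=22 good items.
Subtract the first batch: 36−18=18 defective items and 22−12=10 good items.

18 defective items and 10 good items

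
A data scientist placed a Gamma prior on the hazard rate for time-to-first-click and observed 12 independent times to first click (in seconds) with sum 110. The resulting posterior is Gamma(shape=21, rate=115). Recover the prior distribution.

Gamma(shape=9, rate=5)

Gamma–exponential conjugacy: posterior shape = α + n, posterior rate = β + Σtᵢ.
So α = 21 − 12 = 9 and β = 115 − 110 = 5.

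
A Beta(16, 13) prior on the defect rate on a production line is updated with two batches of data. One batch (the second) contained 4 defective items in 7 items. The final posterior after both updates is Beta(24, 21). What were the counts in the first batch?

4 defective items and 5 good items

Sequential conjugate updates are equivalent to a single update on the pooled data, so total successes = posterior α − prior α and total failures = posterior β − prior β.
Total across both batches: 24−16=8 defective items, 21−13=8 good items.
Subtract the second batch: 8−4=4 defective items and 8−3=5 good items.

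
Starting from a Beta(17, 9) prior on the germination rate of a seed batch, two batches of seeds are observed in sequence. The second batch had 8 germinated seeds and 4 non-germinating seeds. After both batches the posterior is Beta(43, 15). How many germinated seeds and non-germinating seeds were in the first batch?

Because Beta–binomial updating is additive in the counts, the combined data contributed (α_post−α_prior, β_post−β_prior) successes and failures.
Total across both batches: 43−17=26 germinated seeds, 15−9=6 non-germinating seeds.
Subtract the second batch: 26−8=18 germinated seeds and 6−4=2 non-germinating seeds.

18 germinated seeds and 2 non-germinating seeds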